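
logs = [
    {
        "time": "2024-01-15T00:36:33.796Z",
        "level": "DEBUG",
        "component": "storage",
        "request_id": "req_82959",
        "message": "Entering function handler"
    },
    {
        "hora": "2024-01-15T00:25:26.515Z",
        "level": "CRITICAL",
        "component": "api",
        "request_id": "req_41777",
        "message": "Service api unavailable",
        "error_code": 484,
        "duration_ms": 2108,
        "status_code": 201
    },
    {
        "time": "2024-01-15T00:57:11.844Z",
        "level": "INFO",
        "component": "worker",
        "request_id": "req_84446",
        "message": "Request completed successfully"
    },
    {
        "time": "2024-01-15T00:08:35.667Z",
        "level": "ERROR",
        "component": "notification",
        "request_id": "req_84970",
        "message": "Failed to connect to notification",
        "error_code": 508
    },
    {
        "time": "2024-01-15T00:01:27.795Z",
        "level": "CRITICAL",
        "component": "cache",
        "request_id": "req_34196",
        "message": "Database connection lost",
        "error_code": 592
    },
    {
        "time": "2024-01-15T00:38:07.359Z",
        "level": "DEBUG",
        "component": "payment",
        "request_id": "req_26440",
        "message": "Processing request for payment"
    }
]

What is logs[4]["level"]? "CRITICAL"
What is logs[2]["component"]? "worker"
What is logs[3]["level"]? "ERROR"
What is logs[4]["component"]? "cache"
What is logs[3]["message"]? "Failed to connect to notification"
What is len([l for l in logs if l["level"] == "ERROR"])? 1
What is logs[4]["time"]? "2024-01-15T00:01:27.795Z"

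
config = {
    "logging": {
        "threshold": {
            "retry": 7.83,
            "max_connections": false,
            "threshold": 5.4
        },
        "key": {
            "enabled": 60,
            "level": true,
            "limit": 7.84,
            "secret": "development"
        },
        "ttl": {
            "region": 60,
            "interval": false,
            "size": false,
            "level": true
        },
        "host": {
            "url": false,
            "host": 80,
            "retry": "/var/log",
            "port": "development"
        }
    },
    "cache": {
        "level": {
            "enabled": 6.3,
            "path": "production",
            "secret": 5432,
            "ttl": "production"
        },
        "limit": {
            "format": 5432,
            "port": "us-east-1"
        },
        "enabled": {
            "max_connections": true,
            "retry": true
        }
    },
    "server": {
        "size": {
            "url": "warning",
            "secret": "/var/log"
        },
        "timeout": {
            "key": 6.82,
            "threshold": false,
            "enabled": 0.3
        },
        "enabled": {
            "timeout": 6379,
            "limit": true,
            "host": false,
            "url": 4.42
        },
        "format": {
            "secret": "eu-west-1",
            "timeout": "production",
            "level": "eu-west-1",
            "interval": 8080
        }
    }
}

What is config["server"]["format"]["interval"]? 8080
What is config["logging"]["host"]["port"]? "development"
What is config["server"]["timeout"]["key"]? 6.82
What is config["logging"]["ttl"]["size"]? False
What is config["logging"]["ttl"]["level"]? True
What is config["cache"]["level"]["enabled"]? 6.3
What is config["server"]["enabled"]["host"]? False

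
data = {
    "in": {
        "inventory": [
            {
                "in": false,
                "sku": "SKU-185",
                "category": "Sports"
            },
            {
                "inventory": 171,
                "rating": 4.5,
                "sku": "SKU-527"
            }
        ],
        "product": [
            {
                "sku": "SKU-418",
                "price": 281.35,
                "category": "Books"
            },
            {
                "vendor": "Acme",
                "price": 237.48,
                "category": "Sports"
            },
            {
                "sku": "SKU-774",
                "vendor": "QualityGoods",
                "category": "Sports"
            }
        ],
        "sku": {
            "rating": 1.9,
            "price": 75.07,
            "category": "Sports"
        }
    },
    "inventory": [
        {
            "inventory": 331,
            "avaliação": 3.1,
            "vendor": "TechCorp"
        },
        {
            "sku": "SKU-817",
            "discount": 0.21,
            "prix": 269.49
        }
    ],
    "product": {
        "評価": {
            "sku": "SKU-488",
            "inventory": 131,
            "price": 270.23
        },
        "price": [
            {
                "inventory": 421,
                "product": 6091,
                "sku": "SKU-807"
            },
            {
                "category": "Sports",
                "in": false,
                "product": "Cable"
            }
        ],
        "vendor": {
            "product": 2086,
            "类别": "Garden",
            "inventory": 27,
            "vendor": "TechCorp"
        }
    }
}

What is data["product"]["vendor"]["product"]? 2086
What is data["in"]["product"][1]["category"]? "Sports"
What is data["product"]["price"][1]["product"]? "Cable"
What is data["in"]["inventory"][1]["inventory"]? 171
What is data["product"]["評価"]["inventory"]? 131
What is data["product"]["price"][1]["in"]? False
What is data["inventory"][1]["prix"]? 269.49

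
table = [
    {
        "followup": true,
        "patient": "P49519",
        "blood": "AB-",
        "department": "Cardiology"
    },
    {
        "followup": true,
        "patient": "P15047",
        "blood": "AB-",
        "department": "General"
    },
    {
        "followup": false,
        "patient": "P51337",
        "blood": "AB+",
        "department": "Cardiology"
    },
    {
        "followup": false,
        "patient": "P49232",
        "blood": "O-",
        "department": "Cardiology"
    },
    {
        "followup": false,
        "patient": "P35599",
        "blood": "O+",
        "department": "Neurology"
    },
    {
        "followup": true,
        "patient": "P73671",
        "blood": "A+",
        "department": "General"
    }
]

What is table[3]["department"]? "Cardiology"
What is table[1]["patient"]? "P15047"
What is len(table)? 6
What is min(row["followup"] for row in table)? False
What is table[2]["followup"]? False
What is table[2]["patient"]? "P51337"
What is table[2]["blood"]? "AB+"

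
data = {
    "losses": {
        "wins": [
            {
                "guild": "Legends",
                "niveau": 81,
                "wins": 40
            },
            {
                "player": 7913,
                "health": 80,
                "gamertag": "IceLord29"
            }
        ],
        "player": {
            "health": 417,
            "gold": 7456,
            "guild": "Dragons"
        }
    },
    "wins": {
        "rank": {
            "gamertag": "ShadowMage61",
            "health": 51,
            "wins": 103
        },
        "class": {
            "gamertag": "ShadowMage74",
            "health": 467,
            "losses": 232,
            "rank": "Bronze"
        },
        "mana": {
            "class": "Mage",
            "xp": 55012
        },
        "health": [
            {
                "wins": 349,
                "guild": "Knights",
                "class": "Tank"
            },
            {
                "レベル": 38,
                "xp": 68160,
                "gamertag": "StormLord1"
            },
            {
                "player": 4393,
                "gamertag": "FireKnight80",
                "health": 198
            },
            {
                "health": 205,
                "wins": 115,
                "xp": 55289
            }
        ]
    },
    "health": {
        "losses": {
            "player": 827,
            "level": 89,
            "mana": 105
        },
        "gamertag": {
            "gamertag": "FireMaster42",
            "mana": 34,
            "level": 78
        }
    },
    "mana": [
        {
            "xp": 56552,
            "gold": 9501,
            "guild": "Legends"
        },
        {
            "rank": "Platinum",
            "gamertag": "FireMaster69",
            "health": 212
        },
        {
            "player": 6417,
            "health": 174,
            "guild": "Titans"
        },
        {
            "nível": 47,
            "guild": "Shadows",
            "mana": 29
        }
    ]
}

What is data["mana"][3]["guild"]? "Shadows"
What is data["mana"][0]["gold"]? 9501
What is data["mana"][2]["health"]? 174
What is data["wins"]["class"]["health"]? 467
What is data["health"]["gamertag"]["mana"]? 34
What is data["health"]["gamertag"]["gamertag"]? "FireMaster42"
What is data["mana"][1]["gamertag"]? "FireMaster69"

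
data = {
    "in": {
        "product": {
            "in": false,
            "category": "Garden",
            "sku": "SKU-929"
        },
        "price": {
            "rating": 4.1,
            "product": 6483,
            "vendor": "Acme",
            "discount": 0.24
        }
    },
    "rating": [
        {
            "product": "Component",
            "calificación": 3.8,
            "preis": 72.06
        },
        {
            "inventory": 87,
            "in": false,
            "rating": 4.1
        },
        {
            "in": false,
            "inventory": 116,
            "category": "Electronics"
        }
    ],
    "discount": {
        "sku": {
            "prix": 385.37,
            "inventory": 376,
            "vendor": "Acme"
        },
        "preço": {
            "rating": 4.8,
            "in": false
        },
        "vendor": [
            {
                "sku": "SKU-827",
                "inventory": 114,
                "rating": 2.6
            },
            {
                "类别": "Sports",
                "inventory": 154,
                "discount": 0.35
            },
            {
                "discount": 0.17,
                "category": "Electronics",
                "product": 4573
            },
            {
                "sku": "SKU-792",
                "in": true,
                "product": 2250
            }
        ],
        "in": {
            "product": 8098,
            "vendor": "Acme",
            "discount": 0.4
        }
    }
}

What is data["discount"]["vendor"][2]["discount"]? 0.17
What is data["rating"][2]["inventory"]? 116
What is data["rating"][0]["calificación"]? 3.8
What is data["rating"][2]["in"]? False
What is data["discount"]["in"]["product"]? 8098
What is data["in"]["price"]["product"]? 6483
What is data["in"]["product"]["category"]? "Garden"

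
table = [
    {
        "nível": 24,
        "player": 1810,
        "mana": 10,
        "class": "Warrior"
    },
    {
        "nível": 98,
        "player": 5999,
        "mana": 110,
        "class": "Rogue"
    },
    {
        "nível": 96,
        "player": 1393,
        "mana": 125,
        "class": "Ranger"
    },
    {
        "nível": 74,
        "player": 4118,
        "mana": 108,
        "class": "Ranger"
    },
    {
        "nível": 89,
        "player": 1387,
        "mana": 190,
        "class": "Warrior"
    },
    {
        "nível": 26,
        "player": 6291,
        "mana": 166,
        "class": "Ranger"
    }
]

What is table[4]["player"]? 1387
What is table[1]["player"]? 5999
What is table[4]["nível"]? 89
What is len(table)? 6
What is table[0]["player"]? 1810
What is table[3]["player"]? 4118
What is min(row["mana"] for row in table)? 10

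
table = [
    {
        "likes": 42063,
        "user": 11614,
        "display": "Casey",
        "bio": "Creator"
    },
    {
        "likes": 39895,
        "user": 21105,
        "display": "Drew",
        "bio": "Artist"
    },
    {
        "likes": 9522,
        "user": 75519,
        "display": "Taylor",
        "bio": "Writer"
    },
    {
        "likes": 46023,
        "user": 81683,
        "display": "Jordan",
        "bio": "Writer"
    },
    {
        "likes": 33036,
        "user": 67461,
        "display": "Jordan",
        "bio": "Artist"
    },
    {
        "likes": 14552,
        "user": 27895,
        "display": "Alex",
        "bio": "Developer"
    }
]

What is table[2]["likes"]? 9522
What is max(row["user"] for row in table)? 81683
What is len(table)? 6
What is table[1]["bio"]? "Artist"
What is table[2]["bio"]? "Writer"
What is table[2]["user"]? 75519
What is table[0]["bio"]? "Creator"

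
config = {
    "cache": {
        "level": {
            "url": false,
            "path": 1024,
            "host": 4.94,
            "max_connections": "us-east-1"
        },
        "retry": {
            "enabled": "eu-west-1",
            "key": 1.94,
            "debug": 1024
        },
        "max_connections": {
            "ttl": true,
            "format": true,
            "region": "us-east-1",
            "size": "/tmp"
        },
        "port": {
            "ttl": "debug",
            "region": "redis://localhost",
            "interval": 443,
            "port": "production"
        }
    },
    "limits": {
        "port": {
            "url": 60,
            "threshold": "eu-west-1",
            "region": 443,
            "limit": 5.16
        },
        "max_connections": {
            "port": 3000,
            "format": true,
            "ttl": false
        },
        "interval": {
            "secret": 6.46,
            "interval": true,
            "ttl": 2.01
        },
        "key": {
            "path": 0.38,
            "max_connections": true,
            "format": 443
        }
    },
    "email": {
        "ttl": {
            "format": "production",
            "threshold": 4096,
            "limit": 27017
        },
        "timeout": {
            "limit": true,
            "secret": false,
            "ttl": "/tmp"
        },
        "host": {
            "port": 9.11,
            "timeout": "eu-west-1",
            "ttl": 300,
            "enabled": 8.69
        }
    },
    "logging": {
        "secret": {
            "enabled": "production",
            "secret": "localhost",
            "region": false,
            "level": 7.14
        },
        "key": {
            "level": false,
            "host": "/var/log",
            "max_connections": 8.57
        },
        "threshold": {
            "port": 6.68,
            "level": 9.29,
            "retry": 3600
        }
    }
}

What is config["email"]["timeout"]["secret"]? False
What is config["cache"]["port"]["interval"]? 443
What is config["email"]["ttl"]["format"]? "production"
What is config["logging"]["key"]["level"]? False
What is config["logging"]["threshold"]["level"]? 9.29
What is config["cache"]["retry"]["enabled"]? "eu-west-1"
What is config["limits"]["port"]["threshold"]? "eu-west-1"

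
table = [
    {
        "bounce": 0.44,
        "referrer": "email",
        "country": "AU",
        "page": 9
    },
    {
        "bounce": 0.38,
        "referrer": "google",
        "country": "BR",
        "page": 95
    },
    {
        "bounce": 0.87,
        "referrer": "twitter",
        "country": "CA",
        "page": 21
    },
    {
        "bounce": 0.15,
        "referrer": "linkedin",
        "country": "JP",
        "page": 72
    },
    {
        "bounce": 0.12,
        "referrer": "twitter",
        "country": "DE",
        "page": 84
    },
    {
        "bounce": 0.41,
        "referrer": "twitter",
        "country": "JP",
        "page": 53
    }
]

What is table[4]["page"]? 84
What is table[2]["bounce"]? 0.87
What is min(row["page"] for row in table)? 9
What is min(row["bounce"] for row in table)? 0.12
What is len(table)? 6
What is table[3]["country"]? "JP"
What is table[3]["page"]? 72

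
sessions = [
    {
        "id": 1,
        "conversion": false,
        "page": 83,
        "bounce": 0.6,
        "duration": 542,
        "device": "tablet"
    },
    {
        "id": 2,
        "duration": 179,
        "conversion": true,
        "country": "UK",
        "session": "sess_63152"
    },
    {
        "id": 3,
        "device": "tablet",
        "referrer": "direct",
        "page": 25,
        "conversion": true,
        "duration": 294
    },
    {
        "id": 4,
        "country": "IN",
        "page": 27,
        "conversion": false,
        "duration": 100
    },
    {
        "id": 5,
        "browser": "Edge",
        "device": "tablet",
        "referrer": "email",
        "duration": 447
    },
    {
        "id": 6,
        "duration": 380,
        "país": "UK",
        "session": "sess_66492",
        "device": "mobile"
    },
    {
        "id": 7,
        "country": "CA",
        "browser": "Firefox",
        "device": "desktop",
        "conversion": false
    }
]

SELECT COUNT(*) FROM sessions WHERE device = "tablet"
3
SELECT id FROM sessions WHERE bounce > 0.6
[]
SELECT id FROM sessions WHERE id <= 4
[1, 2, 3, 4]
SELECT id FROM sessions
[1, 2, 3, 4, 5, 6, 7]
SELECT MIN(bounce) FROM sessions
0.6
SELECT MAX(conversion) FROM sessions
True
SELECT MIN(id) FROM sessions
1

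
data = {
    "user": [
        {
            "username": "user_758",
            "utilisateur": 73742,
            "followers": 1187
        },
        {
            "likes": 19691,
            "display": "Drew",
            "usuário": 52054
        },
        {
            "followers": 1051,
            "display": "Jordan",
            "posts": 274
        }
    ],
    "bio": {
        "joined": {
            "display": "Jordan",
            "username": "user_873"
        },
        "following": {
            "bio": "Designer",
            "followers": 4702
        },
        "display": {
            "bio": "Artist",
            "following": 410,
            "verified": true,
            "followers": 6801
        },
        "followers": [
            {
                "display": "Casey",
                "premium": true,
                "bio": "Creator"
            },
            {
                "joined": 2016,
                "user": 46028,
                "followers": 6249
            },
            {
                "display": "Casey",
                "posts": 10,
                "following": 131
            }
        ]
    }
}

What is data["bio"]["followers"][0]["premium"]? True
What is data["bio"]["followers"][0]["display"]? "Casey"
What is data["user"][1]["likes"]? 19691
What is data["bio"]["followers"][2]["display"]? "Casey"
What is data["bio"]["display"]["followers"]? 6801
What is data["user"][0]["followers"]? 1187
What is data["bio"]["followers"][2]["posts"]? 10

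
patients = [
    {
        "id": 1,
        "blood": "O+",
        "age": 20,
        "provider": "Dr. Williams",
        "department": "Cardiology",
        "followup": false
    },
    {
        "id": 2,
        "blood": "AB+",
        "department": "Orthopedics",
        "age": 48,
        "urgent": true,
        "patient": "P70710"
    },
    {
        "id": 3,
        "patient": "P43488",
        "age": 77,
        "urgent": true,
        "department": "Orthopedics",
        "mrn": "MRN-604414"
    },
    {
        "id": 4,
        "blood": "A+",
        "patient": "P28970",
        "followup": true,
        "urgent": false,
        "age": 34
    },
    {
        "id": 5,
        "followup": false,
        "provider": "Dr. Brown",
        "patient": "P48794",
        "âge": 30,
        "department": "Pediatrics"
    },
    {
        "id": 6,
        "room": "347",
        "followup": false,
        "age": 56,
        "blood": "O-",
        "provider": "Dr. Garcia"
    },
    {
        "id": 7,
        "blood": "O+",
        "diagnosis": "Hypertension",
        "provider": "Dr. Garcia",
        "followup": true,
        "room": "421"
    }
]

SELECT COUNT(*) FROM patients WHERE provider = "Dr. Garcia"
2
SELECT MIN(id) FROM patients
1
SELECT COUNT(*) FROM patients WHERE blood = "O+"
2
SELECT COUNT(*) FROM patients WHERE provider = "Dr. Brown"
1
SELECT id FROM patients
[1, 2, 3, 4, 5, 6, 7]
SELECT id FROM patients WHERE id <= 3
[1, 2, 3]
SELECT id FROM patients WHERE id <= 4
[1, 2, 3, 4]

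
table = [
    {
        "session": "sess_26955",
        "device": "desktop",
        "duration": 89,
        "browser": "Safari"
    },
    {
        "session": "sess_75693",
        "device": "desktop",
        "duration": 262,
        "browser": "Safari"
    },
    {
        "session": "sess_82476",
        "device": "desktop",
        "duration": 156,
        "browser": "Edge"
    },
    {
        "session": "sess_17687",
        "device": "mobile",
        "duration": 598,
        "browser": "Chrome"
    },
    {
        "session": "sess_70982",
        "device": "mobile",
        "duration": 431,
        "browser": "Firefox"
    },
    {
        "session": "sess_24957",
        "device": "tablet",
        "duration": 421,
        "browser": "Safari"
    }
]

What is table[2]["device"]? "desktop"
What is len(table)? 6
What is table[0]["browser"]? "Safari"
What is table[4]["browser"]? "Firefox"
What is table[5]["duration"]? 421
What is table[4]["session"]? "sess_70982"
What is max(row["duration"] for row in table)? 598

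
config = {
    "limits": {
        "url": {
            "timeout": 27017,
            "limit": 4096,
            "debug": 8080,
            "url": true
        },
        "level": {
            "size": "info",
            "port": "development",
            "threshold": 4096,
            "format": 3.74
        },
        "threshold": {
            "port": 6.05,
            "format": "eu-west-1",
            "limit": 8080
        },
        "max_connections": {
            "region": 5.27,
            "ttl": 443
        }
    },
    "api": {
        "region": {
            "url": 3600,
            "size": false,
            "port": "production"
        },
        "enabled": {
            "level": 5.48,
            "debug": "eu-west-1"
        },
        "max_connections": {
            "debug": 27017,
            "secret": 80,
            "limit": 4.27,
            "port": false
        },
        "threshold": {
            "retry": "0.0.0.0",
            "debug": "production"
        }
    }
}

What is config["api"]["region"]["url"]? 3600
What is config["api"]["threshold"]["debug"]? "production"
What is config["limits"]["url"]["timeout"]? 27017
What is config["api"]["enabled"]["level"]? 5.48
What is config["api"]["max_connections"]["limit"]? 4.27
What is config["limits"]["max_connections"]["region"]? 5.27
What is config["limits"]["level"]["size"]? "info"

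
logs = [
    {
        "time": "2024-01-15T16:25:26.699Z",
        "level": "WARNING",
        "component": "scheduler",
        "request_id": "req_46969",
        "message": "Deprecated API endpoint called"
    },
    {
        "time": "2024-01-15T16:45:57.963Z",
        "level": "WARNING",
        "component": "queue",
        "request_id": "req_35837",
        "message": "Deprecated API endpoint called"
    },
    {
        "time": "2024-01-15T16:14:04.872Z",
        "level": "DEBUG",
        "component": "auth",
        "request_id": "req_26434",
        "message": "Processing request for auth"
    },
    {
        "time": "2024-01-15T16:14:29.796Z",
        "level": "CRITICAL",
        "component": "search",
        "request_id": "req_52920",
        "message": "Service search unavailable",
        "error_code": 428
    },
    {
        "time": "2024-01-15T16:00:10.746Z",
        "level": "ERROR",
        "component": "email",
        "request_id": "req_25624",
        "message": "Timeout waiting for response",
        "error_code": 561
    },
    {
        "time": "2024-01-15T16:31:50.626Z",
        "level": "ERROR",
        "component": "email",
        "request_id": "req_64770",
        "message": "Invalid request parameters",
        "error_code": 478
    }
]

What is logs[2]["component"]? "auth"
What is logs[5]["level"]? "ERROR"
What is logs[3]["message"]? "Service search unavailable"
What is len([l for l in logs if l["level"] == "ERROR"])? 2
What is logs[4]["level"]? "ERROR"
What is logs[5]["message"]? "Invalid request parameters"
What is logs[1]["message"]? "Deprecated API endpoint called"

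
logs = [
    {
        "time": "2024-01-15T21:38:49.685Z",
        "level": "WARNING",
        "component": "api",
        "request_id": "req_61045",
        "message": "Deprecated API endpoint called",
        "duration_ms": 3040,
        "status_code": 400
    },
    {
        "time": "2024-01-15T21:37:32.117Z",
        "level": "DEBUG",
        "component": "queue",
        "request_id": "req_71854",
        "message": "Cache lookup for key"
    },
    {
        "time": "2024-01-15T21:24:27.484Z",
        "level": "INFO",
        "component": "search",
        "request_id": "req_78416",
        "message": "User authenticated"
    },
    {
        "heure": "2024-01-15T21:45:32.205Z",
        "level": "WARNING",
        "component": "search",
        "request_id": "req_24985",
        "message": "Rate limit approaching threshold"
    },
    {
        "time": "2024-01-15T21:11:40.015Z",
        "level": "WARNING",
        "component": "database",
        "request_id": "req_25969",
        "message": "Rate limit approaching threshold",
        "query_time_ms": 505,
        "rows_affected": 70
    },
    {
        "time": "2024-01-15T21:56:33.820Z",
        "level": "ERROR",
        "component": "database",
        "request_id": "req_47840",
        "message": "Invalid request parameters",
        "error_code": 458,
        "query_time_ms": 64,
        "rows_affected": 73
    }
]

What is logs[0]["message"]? "Deprecated API endpoint called"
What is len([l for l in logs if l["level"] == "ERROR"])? 1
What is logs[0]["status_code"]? 400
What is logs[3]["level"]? "WARNING"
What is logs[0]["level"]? "WARNING"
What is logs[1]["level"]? "DEBUG"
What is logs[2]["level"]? "INFO"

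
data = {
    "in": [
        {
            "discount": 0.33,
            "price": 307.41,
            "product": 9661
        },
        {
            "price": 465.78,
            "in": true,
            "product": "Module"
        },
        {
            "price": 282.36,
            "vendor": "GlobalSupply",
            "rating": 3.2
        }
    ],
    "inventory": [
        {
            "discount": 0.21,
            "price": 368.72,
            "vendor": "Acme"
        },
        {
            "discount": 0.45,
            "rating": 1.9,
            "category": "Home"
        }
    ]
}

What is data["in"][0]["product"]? 9661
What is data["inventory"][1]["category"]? "Home"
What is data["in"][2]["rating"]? 3.2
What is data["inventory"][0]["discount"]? 0.21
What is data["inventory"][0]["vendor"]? "Acme"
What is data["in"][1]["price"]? 465.78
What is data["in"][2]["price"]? 282.36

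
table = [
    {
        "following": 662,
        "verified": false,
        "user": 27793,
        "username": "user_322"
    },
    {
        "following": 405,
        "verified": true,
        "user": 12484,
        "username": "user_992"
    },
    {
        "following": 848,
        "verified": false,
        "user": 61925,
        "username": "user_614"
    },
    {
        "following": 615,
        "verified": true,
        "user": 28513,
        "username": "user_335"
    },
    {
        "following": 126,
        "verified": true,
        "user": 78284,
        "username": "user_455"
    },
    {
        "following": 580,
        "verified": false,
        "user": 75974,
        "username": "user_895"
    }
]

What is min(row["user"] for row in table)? 12484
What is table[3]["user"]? 28513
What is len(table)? 6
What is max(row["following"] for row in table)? 848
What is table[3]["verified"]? True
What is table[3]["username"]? "user_335"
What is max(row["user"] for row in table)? 78284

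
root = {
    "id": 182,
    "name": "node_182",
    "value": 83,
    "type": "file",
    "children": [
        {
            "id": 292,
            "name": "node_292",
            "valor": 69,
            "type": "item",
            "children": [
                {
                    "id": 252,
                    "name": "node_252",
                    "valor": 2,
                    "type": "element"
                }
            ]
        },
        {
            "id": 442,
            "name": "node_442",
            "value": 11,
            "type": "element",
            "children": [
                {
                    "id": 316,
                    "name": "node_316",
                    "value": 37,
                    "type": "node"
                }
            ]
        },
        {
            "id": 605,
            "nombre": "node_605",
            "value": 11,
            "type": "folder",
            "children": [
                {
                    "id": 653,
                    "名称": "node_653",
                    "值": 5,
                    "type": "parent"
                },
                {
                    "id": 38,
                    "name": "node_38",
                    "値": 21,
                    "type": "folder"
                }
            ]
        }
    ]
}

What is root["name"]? "node_182"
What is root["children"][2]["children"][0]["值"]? 5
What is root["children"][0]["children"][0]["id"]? 252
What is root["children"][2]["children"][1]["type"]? "folder"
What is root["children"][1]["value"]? 11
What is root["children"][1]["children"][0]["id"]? 316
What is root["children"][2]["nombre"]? "node_605"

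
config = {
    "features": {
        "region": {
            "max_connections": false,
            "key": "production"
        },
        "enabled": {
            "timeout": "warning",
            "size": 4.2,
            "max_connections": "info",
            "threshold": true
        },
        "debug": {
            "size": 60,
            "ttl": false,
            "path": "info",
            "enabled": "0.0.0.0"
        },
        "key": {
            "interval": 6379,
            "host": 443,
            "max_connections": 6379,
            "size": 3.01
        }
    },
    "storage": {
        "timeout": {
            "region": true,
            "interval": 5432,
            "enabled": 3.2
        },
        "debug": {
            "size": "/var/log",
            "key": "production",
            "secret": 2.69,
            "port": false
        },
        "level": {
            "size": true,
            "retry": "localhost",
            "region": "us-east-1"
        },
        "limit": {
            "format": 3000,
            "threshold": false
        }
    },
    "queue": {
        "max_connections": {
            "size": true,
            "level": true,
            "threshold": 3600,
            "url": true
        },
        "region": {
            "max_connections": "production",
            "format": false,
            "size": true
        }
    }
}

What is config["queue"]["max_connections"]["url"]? True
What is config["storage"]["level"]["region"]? "us-east-1"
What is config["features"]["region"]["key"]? "production"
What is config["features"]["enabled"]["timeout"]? "warning"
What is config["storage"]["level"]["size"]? True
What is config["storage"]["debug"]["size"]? "/var/log"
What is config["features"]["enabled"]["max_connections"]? "info"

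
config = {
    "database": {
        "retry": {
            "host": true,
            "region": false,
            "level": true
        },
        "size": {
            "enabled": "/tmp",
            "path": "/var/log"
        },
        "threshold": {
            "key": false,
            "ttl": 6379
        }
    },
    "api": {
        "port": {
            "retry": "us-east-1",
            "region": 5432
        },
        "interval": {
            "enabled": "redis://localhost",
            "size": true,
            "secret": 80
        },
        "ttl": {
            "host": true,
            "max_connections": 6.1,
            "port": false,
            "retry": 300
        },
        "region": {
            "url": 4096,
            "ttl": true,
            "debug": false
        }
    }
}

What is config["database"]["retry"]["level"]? True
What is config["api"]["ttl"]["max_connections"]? 6.1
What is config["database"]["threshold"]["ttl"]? 6379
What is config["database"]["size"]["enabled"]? "/tmp"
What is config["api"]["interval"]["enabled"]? "redis://localhost"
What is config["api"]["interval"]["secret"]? 80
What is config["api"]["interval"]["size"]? True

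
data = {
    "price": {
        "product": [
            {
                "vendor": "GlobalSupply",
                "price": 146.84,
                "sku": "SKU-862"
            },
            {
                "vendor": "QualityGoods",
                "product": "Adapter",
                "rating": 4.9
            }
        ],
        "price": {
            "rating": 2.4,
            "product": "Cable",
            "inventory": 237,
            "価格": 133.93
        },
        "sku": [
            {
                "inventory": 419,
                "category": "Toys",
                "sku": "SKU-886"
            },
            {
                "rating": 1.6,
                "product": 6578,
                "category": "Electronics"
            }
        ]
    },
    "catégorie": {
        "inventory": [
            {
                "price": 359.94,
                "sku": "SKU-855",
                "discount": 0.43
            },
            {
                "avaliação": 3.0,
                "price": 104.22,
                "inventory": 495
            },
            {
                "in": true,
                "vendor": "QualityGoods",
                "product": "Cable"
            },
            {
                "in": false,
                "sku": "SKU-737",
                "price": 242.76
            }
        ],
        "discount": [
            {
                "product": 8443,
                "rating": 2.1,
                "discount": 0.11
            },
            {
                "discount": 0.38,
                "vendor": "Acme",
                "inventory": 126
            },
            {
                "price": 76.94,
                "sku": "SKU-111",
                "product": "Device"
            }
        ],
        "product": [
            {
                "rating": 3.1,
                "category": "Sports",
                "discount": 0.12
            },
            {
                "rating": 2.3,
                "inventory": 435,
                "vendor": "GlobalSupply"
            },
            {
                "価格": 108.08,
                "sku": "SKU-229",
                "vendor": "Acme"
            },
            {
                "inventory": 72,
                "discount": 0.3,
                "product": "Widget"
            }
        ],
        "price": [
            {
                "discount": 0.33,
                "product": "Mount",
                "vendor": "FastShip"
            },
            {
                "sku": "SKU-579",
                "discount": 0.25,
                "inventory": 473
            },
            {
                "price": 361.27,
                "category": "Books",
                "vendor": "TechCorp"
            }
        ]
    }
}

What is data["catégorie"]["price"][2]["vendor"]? "TechCorp"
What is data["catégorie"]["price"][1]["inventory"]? 473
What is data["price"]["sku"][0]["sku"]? "SKU-886"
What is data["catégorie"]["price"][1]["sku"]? "SKU-579"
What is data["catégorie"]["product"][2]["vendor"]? "Acme"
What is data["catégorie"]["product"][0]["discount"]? 0.12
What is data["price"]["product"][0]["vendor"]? "GlobalSupply"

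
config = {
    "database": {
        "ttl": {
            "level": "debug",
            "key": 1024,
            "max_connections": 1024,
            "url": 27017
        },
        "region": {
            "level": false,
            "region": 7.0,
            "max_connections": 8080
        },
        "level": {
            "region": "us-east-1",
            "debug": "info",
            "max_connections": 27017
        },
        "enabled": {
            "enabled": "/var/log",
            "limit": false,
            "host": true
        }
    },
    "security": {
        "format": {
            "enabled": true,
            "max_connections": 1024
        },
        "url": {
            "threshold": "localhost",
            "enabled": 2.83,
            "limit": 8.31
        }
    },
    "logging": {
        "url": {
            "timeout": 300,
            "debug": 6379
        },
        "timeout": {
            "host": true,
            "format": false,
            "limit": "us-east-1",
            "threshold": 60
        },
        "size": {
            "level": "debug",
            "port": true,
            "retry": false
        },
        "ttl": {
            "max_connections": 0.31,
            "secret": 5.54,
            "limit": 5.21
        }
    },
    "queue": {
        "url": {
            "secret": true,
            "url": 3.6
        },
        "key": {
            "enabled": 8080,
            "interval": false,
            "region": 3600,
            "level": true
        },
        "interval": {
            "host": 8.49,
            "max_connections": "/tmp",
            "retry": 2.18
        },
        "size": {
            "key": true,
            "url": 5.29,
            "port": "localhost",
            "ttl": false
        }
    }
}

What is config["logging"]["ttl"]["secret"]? 5.54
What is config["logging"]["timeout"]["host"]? True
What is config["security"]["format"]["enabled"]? True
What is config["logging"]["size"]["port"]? True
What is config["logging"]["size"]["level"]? "debug"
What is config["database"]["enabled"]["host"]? True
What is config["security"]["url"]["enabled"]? 2.83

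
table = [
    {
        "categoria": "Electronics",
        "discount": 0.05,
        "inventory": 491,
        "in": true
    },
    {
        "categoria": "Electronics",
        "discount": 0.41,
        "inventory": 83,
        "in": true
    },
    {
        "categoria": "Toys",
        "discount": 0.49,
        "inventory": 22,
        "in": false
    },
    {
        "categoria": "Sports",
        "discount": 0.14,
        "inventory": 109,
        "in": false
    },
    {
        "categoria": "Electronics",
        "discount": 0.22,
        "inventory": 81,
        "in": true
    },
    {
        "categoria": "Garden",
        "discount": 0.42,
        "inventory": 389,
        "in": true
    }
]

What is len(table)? 6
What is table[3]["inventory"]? 109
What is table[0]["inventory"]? 491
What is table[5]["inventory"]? 389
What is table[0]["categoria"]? "Electronics"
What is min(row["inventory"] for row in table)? 22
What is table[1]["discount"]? 0.41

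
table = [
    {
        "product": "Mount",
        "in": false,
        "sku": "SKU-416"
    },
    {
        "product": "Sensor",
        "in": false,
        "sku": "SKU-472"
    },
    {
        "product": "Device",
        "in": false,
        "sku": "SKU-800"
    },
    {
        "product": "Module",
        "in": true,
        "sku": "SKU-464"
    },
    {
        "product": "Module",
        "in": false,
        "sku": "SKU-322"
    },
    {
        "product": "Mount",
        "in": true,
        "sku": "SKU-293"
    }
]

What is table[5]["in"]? True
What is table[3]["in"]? True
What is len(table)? 6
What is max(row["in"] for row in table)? True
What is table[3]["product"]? "Module"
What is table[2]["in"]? False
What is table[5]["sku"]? "SKU-293"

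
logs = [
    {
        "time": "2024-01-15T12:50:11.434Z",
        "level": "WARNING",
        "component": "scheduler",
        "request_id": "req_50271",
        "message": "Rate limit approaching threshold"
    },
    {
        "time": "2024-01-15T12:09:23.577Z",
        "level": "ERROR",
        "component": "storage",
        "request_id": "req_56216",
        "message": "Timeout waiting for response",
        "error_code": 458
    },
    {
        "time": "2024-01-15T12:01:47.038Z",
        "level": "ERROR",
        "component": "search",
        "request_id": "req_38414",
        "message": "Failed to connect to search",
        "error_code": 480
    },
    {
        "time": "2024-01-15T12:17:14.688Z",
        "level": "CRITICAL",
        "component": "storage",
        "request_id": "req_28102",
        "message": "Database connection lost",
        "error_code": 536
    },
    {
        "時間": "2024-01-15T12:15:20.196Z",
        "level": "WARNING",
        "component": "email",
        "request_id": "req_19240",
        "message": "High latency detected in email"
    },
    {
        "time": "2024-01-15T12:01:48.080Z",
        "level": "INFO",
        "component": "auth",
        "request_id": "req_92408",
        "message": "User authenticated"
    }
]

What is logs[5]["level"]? "INFO"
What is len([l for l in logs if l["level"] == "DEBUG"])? 0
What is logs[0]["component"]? "scheduler"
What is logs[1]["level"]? "ERROR"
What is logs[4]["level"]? "WARNING"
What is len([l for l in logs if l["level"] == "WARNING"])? 2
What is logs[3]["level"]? "CRITICAL"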